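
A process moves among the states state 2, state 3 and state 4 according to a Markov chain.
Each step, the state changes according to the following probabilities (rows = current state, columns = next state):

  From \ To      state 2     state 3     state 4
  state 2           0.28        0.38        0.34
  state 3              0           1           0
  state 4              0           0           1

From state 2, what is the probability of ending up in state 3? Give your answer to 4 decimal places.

0.5278

Let h(s) be the probability of absorption at state 3 starting from transient state s. Then h(state 3) = 1 and h(state 4) = 0. By first-step analysis:
h(state 2) = 0.28·h(state 2) + 0.38·1 + 0.34·0
Solving: h(state 2) = 0.5278.
Starting from state 2, the probability is 0.5278.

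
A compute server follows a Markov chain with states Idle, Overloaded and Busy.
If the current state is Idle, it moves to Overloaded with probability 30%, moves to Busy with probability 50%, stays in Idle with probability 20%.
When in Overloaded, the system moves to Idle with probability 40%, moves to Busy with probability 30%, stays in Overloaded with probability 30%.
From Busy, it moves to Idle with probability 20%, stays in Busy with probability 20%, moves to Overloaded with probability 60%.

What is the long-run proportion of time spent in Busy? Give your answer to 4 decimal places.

Let the stationary distribution be π with π = πP and π_1 + π_2 + π_3 = 1.
π_1 = 0.2·π_1 + 0.4·π_2 + 0.2·π_3
π_2 = 0.3·π_1 + 0.3·π_2 + 0.6·π_3
Solving with the normalization constraint gives π = (0.2794, 0.3971, 0.3235).
So the stationary probability of Busy is 0.3235.

0.3235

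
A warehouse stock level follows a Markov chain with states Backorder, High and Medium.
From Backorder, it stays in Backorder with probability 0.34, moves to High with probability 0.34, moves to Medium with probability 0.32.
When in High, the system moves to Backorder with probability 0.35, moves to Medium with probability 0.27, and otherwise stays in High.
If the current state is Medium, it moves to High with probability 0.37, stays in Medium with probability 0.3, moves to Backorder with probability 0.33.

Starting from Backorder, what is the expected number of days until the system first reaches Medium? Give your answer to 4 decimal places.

Let t(s) be the expected number of days to first reach Medium from state s, with t(Medium) = 0. Conditioning on the first day:
t(Backorder) = 1 + 0.34·t(Backorder) + 0.34·t(High)
t(High) = 1 + 0.35·t(Backorder) + 0.38·t(High)
Solving: t(Backorder) = 3.3081, t(High) = 3.4804.
Expected days from Backorder to Medium: 3.3081.

3.3081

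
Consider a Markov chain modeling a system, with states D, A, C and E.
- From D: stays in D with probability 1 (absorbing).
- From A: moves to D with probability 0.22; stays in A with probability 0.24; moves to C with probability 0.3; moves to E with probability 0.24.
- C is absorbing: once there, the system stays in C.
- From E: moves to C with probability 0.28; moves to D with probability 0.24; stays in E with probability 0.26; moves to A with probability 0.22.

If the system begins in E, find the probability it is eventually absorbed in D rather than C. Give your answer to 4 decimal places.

Let h(s) be the probability of absorption at D starting from transient state s. Then h(D) = 1 and h(C) = 0. By first-step analysis:
h(A) = 0.22·1 + 0.24·h(A) + 0.3·0 + 0.24·h(E)
h(E) = 0.24·1 + 0.22·h(A) + 0.28·0 + 0.26·h(E)
Solving: h(A) = 0.4325, h(E) = 0.4529.
Starting from E, the probability is 0.4529.

0.4529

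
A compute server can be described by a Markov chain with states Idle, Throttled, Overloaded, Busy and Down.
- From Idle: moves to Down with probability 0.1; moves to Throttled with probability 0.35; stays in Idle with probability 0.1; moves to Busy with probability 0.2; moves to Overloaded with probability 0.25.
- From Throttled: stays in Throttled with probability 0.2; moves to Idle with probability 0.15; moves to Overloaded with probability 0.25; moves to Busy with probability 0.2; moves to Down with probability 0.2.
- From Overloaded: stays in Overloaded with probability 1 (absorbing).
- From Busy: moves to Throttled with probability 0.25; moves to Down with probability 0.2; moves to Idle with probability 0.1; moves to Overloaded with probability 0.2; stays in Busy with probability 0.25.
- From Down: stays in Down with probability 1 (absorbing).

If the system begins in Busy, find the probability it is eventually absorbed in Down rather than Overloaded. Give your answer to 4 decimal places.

0.4640

Let h(s) be the probability of absorption at Down starting from transient state s. Then h(Down) = 1 and h(Overloaded) = 0. By first-step analysis:
h(Idle) = 0.1·h(Idle) + 0.35·h(Throttled) + 0.25·0 + 0.2·h(Busy) + 0.1·1
h(Throttled) = 0.15·h(Idle) + 0.2·h(Throttled) + 0.25·0 + 0.2·h(Busy) + 0.2·1
h(Busy) = 0.1·h(Idle) + 0.25·h(Throttled) + 0.2·0 + 0.25·h(Busy) + 0.2·1
Solving: h(Idle) = 0.3846, h(Throttled) = 0.4381, h(Busy) = 0.4640.
Starting from Busy, the probability is 0.4640.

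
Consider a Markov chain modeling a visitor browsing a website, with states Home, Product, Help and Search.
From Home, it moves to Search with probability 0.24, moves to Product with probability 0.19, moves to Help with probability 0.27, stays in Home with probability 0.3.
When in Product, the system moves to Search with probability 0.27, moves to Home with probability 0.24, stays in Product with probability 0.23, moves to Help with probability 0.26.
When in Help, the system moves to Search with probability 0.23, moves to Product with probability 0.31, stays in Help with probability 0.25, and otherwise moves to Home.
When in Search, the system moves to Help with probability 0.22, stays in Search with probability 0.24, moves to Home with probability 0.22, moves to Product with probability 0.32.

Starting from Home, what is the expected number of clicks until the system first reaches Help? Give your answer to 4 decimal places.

3.9164

Let t(s) be the expected number of clicks to first reach Help from state s, with t(Help) = 0. Conditioning on the first click:
t(Home) = 1 + 0.3·t(Home) + 0.19·t(Product) + 0.24·t(Search)
t(Product) = 1 + 0.24·t(Home) + 0.23·t(Product) + 0.27·t(Search)
t(Search) = 1 + 0.22·t(Home) + 0.32·t(Product) + 0.24·t(Search)
Solving: t(Home) = 3.9164, t(Product) = 3.9635, t(Search) = 4.1183.
Expected clicks from Home to Help: 3.9164.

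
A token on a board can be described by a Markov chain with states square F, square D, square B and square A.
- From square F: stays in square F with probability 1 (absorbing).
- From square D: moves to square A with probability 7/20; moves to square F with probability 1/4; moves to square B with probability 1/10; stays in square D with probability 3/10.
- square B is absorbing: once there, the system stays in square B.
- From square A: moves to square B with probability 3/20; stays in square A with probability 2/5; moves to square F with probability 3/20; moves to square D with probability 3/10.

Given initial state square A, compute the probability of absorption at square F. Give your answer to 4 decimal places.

0.5714

Let h(s) be the probability of absorption at square F starting from transient state s. Then h(square F) = 1 and h(square B) = 0. By first-step analysis:
h(square D) = 0.25·1 + 0.3·h(square D) + 0.1·0 + 0.35·h(square A)
h(square A) = 0.15·1 + 0.3·h(square D) + 0.15·0 + 0.4·h(square A)
Solving: h(square D) = 0.6429, h(square A) = 0.5714.
Starting from square A, the probability is 0.5714.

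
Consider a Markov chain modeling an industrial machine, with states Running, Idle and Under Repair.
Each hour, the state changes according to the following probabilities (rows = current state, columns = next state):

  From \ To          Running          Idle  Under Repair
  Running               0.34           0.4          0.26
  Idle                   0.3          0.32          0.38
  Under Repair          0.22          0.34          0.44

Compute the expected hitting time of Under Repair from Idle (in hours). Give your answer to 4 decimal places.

2.9197

Let t(s) be the expected number of hours to first reach Under Repair from state s, with t(Under Repair) = 0. Conditioning on the first hour:
t(Running) = 1 + 0.34·t(Running) + 0.4·t(Idle)
t(Idle) = 1 + 0.3·t(Running) + 0.32·t(Idle)
Solving: t(Running) = 3.2847, t(Idle) = 2.9197.
Expected hours from Idle to Under Repair: 2.9197.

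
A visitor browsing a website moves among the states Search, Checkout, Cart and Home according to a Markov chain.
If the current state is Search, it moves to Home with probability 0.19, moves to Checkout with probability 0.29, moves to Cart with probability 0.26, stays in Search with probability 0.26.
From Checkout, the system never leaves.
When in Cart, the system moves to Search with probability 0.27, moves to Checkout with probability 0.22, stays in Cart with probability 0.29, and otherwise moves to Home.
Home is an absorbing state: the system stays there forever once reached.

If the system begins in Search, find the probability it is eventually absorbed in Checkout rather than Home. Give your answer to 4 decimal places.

Let h(s) be the probability of absorption at Checkout starting from transient state s. Then h(Checkout) = 1 and h(Home) = 0. By first-step analysis:
h(Search) = 0.26·h(Search) + 0.29·1 + 0.26·h(Cart) + 0.19·0
h(Cart) = 0.27·h(Search) + 0.22·1 + 0.29·h(Cart) + 0.22·0
Solving: h(Search) = 0.5780, h(Cart) = 0.5297.
Starting from Search, the probability is 0.5780.

0.5780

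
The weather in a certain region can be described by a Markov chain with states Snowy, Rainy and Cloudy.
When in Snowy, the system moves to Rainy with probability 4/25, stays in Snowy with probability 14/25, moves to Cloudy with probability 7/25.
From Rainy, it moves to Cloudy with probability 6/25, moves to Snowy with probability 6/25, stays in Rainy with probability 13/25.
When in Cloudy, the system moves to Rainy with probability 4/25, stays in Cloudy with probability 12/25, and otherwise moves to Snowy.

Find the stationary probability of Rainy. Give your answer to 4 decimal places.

0.2500

Let the stationary distribution be π with π = πP and π_1 + π_2 + π_3 = 1.
π_1 = 0.56·π_1 + 0.24·π_2 + 0.36·π_3
π_2 = 0.16·π_1 + 0.52·π_2 + 0.16·π_3
Solving with the normalization constraint gives π = (0.4125, 0.2500, 0.3375).
So the stationary probability of Rainy is 0.2500.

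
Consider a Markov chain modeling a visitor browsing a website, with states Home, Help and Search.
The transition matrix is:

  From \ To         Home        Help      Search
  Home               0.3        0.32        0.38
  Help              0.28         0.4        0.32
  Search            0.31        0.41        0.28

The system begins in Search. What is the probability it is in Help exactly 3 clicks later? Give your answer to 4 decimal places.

Propagate the distribution vector 3 clicks from Search.
After 0 clicks: (0.0000, 0.0000, 1.0000)
After 1 click: (0.3100, 0.4100, 0.2800)
After 2 clicks: (0.2946, 0.3780, 0.3274)
After 3 clicks: (0.2957, 0.3797, 0.3246)
P(in Help after 3 clicks) = 0.3797

0.3797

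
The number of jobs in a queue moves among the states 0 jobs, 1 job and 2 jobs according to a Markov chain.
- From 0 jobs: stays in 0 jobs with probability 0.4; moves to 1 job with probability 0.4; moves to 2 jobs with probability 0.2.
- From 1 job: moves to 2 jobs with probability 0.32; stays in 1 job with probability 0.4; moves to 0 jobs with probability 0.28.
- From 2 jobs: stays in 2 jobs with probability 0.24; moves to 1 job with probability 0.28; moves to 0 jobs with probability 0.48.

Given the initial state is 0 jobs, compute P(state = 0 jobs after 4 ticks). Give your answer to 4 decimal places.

Propagate the distribution vector 4 ticks from 0 jobs.
After 0 ticks: (1.0000, 0.0000, 0.0000)
After 1 tick: (0.4000, 0.4000, 0.2000)
After 2 ticks: (0.3680, 0.3760, 0.2560)
After 3 ticks: (0.3754, 0.3693, 0.2554)
After 4 ticks: (0.3761, 0.3694, 0.2545)
P(in 0 jobs after 4 ticks) = 0.3761

0.3761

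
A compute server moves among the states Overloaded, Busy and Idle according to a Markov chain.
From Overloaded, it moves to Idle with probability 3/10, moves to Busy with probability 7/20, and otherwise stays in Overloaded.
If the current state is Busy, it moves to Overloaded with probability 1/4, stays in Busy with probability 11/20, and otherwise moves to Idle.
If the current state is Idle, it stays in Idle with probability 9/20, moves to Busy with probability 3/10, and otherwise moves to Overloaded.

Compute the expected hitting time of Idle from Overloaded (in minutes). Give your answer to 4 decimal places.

3.9024

Let t(s) be the expected number of minutes to first reach Idle from state s, with t(Idle) = 0. Conditioning on the first minute:
t(Overloaded) = 1 + 0.35·t(Overloaded) + 0.35·t(Busy)
t(Busy) = 1 + 0.25·t(Overloaded) + 0.55·t(Busy)
Solving: t(Overloaded) = 3.9024, t(Busy) = 4.3902.
Expected minutes from Overloaded to Idle: 3.9024.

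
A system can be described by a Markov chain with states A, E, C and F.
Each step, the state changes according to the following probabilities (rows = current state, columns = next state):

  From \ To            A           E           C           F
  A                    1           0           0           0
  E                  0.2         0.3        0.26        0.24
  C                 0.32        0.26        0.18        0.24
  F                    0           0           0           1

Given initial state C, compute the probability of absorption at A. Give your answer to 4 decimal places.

Let h(s) be the probability of absorption at A starting from transient state s. Then h(A) = 1 and h(F) = 0. By first-step analysis:
h(E) = 0.2·1 + 0.3·h(E) + 0.26·h(C) + 0.24·0
h(C) = 0.32·1 + 0.26·h(E) + 0.18·h(C) + 0.24·0
Solving: h(E) = 0.4882, h(C) = 0.5450.
Starting from C, the probability is 0.5450.

0.5450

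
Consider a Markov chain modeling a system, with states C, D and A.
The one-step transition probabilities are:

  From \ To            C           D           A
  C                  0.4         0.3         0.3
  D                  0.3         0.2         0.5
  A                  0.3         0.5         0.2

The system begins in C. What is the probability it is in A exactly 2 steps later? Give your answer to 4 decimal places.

Sum over the intermediate state after 1 step:
P = P(C→C)·P(C→A) + P(C→D)·P(D→A) + P(C→A)·P(A→A)
  = 0.4×0.3 + 0.3×0.5 + 0.3×0.2
  = 0.1200 + 0.1500 + 0.0600 = 0.3300

0.3300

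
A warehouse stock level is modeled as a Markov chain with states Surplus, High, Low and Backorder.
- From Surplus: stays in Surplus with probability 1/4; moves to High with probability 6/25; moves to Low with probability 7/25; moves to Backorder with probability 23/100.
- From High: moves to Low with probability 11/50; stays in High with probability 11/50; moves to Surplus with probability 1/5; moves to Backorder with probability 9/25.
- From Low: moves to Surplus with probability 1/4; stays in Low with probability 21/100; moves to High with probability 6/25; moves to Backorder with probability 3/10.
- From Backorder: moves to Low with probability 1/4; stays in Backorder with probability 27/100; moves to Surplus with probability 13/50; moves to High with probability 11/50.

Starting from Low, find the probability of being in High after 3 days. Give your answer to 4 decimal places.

Propagate the distribution vector 3 days from Low.
After 0 days: (0.0000, 0.0000, 1.0000, 0.0000)
After 1 day: (0.2500, 0.2400, 0.2100, 0.3000)
After 2 days: (0.2410, 0.2292, 0.2419, 0.2879)
After 3 days: (0.2414, 0.2297, 0.2407, 0.2882)
P(in High after 3 days) = 0.2297

0.2297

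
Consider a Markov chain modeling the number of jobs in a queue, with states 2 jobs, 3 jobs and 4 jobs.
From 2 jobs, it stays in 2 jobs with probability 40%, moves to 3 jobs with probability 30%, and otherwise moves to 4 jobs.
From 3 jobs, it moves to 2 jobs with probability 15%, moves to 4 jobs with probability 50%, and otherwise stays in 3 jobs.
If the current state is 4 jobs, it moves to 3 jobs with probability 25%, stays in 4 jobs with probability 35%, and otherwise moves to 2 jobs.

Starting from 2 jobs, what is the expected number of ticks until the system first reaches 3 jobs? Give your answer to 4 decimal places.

Let t(s) be the expected number of ticks to first reach 3 jobs from state s, with t(3 jobs) = 0. Conditioning on the first tick:
t(2 jobs) = 1 + 0.4·t(2 jobs) + 0.3·t(4 jobs)
t(4 jobs) = 1 + 0.4·t(2 jobs) + 0.35·t(4 jobs)
Solving: t(2 jobs) = 3.5185, t(4 jobs) = 3.7037.
Expected ticks from 2 jobs to 3 jobs: 3.5185.

3.5185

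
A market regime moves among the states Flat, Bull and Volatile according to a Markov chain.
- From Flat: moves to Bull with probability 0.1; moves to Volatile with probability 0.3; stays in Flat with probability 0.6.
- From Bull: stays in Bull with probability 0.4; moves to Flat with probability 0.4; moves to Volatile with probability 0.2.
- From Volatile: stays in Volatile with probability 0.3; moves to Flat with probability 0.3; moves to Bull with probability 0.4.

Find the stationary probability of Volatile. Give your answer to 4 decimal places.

0.2740

Let the stationary distribution be π with π = πP and π_1 + π_2 + π_3 = 1.
π_1 = 0.6·π_1 + 0.4·π_2 + 0.3·π_3
π_2 = 0.1·π_1 + 0.4·π_2 + 0.4·π_3
Solving with the normalization constraint gives π = (0.4658, 0.2603, 0.2740).
So the stationary probability of Volatile is 0.2740.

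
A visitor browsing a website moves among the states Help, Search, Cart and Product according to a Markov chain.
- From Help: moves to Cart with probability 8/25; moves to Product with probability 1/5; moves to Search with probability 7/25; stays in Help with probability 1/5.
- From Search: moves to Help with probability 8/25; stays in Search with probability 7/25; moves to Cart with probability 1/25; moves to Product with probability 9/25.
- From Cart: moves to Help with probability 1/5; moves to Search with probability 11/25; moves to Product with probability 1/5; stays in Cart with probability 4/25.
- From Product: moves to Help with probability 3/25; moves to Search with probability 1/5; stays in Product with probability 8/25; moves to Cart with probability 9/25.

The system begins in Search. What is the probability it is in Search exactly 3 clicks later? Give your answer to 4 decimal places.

0.2969

Propagate the distribution vector 3 clicks from Search.
After 0 clicks: (0.0000, 1.0000, 0.0000, 0.0000)
After 1 click: (0.3200, 0.2800, 0.0400, 0.3600)
After 2 clicks: (0.2048, 0.2576, 0.2496, 0.2880)
After 3 clicks: (0.2079, 0.2969, 0.2195, 0.2758)
P(in Search after 3 clicks) = 0.2969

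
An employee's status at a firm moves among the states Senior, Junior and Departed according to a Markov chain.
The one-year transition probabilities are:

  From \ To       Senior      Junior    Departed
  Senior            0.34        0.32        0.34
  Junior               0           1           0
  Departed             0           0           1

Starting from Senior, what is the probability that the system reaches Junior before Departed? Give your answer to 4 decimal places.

Let h(s) be the probability of absorption at Junior starting from transient state s. Then h(Junior) = 1 and h(Departed) = 0. By first-step analysis:
h(Senior) = 0.34·h(Senior) + 0.32·1 + 0.34·0
Solving: h(Senior) = 0.4848.
Starting from Senior, the probability is 0.4848.

0.4848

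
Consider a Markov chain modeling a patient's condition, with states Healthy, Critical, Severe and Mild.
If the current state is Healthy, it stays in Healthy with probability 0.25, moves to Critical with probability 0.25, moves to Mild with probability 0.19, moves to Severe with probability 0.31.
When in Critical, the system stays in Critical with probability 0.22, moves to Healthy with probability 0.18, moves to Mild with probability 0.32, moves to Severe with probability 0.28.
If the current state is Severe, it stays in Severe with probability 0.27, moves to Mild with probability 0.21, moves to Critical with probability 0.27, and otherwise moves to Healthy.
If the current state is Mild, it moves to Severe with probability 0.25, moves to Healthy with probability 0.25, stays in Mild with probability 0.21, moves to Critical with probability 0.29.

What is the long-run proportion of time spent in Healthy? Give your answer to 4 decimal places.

0.2320

Let the stationary distribution be π with π = πP and π_1 + π_2 + π_3 + π_4 = 1.
π_1 = 0.25·π_1 + 0.18·π_2 + 0.25·π_3 + 0.25·π_4
π_2 = 0.25·π_1 + 0.22·π_2 + 0.27·π_3 + 0.29·π_4
π_3 = 0.31·π_1 + 0.28·π_2 + 0.27·π_3 + 0.25·π_4
Solving with the normalization constraint gives π = (0.2320, 0.2572, 0.2772, 0.2336).
So the stationary probability of Healthy is 0.2320.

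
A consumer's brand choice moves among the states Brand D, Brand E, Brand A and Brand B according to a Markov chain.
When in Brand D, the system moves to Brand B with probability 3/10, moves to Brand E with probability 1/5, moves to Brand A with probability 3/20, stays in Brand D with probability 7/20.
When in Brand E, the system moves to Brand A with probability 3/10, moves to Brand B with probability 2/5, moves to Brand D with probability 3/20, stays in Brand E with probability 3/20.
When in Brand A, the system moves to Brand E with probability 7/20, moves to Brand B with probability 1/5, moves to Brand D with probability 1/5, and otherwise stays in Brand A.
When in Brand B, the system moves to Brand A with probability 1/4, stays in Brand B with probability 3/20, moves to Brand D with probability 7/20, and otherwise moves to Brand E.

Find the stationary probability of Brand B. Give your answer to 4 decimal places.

0.2610

Let the stationary distribution be π with π = πP and π_1 + π_2 + π_3 + π_4 = 1.
π_1 = 0.35·π_1 + 0.15·π_2 + 0.2·π_3 + 0.35·π_4
π_2 = 0.2·π_1 + 0.15·π_2 + 0.35·π_3 + 0.25·π_4
π_3 = 0.15·π_1 + 0.3·π_2 + 0.25·π_3 + 0.25·π_4
Solving with the normalization constraint gives π = (0.2674, 0.2365, 0.2351, 0.2610).
So the stationary probability of Brand B is 0.2610.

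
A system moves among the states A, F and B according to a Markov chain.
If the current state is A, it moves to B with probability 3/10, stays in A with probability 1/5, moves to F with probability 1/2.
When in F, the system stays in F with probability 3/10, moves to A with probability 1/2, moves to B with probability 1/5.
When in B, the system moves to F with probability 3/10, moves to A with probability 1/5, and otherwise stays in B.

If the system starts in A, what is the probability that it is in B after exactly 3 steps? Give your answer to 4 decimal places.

Propagate the distribution vector 3 steps from A.
After 0 steps: (1.0000, 0.0000, 0.0000)
After 1 step: (0.2000, 0.5000, 0.3000)
After 2 steps: (0.3500, 0.3400, 0.3100)
After 3 steps: (0.3020, 0.3700, 0.3280)
P(in B after 3 steps) = 0.3280

0.3280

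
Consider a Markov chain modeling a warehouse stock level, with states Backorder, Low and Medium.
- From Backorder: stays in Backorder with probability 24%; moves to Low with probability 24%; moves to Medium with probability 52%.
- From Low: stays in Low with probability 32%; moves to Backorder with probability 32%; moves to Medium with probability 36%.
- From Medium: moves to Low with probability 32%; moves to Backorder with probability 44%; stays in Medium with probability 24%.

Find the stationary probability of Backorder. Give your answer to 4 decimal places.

0.3374

Let the stationary distribution be π with π = πP and π_1 + π_2 + π_3 = 1.
π_1 = 0.24·π_1 + 0.32·π_2 + 0.44·π_3
π_2 = 0.24·π_1 + 0.32·π_2 + 0.32·π_3
Solving with the normalization constraint gives π = (0.3374, 0.2930, 0.3696).
So the stationary probability of Backorder is 0.3374.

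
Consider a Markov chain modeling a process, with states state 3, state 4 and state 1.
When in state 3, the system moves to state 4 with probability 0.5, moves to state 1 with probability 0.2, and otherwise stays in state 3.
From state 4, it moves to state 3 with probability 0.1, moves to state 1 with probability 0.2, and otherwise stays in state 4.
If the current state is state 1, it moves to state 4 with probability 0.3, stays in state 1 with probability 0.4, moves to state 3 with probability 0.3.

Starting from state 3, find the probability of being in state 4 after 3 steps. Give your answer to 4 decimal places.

0.5640

Propagate the distribution vector 3 steps from state 3.
After 0 steps: (1.0000, 0.0000, 0.0000)
After 1 step: (0.3000, 0.5000, 0.2000)
After 2 steps: (0.2000, 0.5600, 0.2400)
After 3 steps: (0.1880, 0.5640, 0.2480)
P(in state 4 after 3 steps) = 0.5640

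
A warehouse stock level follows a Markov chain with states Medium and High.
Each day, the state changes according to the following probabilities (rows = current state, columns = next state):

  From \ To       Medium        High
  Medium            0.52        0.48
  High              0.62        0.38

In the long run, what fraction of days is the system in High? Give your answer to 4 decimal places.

Let the stationary distribution be π with π = πP and π_1 + π_2 = 1.
π_1 = 0.52·π_1 + 0.62·π_2
Solving with the normalization constraint gives π = (0.5636, 0.4364).
So the stationary probability of High is 0.4364.

0.4364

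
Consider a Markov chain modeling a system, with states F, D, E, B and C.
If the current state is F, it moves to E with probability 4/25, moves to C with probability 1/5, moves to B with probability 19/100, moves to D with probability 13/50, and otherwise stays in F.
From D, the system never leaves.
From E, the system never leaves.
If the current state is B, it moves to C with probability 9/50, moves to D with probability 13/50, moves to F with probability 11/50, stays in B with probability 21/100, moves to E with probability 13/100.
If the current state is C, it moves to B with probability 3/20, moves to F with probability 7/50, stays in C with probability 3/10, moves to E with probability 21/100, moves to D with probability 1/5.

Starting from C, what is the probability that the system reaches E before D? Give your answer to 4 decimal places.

Let h(s) be the probability of absorption at E starting from transient state s. Then h(E) = 1 and h(D) = 0. By first-step analysis:
h(F) = 0.19·h(F) + 0.26·0 + 0.16·1 + 0.19·h(B) + 0.2·h(C)
h(B) = 0.22·h(F) + 0.26·0 + 0.13·1 + 0.21·h(B) + 0.18·h(C)
h(C) = 0.14·h(F) + 0.2·0 + 0.21·1 + 0.15·h(B) + 0.3·h(C)
Solving: h(F) = 0.4011, h(B) = 0.3815, h(C) = 0.4620.
Starting from C, the probability is 0.4620.

0.4620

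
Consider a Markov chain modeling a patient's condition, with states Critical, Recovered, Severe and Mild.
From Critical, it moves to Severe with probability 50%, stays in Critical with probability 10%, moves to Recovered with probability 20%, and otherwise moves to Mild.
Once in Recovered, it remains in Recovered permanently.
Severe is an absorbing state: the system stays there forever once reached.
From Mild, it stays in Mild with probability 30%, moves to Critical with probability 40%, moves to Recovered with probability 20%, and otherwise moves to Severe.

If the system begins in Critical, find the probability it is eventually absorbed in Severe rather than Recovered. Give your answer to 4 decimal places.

0.6727

Let h(s) be the probability of absorption at Severe starting from transient state s. Then h(Severe) = 1 and h(Recovered) = 0. By first-step analysis:
h(Critical) = 0.1·h(Critical) + 0.2·0 + 0.5·1 + 0.2·h(Mild)
h(Mild) = 0.4·h(Critical) + 0.2·0 + 0.1·1 + 0.3·h(Mild)
Solving: h(Critical) = 0.6727, h(Mild) = 0.5273.
Starting from Critical, the probability is 0.6727.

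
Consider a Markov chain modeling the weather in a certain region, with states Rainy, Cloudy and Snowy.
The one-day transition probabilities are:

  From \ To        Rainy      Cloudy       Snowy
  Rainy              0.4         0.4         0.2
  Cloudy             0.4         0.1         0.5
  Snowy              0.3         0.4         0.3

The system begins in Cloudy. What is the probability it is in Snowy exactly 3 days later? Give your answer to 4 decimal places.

0.3390

Propagate the distribution vector 3 days from Cloudy.
After 0 days: (0.0000, 1.0000, 0.0000)
After 1 day: (0.4000, 0.1000, 0.5000)
After 2 days: (0.3500, 0.3700, 0.2800)
After 3 days: (0.3720, 0.2890, 0.3390)
P(in Snowy after 3 days) = 0.3390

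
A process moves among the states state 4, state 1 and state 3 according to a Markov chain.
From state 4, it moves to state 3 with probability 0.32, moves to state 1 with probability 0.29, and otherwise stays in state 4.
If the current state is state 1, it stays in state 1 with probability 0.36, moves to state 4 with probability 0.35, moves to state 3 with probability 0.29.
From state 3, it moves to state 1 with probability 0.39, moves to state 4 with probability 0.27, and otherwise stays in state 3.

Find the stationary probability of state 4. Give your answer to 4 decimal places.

0.3383

Let the stationary distribution be π with π = πP and π_1 + π_2 + π_3 = 1.
π_1 = 0.39·π_1 + 0.35·π_2 + 0.27·π_3
π_2 = 0.29·π_1 + 0.36·π_2 + 0.39·π_3
Solving with the normalization constraint gives π = (0.3383, 0.3458, 0.3159).
So the stationary probability of state 4 is 0.3383.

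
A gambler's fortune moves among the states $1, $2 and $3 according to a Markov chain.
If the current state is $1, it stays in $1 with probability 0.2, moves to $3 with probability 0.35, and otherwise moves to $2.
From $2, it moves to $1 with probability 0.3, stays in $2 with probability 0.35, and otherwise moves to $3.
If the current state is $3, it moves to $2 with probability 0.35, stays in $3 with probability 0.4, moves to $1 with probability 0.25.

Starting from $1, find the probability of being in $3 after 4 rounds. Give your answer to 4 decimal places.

Propagate the distribution vector 4 rounds from $1.
After 0 rounds: (1.0000, 0.0000, 0.0000)
After 1 round: (0.2000, 0.4500, 0.3500)
After 2 rounds: (0.2625, 0.3700, 0.3675)
After 3 rounds: (0.2554, 0.3763, 0.3684)
After 4 rounds: (0.2560, 0.3755, 0.3684)
P(in $3 after 4 rounds) = 0.3684

0.3684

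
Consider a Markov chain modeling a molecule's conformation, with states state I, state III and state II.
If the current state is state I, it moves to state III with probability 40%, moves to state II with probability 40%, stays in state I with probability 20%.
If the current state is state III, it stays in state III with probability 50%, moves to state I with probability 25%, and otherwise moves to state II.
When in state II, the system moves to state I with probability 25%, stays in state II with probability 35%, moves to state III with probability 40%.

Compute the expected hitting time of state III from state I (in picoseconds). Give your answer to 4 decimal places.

2.5000

Let t(s) be the expected number of picoseconds to first reach state III from state s, with t(state III) = 0. Conditioning on the first picosecond:
t(state I) = 1 + 0.2·t(state I) + 0.4·t(state II)
t(state II) = 1 + 0.25·t(state I) + 0.35·t(state II)
Solving: t(state I) = 2.5000, t(state II) = 2.5000.
Expected picoseconds from state I to state III: 2.5000.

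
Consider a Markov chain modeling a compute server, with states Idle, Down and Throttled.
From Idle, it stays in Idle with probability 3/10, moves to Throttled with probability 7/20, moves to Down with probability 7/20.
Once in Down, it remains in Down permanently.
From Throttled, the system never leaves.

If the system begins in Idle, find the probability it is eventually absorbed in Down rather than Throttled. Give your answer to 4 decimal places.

Let h(s) be the probability of absorption at Down starting from transient state s. Then h(Down) = 1 and h(Throttled) = 0. By first-step analysis:
h(Idle) = 0.3·h(Idle) + 0.35·1 + 0.35·0
Solving: h(Idle) = 0.5000.
Starting from Idle, the probability is 0.5000.

0.5000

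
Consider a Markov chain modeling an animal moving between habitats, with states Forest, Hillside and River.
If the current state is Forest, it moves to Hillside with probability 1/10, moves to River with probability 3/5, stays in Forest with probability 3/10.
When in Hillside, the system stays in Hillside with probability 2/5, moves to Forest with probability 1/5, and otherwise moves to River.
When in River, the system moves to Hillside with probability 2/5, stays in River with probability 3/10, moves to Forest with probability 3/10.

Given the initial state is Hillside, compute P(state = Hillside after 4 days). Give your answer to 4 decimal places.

Propagate the distribution vector 4 days from Hillside.
After 0 days: (0.0000, 1.0000, 0.0000)
After 1 day: (0.2000, 0.4000, 0.4000)
After 2 days: (0.2600, 0.3400, 0.4000)
After 3 days: (0.2660, 0.3220, 0.4120)
After 4 days: (0.2678, 0.3202, 0.4120)
P(in Hillside after 4 days) = 0.3202

0.3202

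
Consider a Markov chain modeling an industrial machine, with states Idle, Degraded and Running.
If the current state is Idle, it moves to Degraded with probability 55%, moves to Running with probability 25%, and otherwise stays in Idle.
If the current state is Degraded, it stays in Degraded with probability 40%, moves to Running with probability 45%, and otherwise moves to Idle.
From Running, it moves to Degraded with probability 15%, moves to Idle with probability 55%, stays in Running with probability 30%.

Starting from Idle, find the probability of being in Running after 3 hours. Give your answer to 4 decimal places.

Propagate the distribution vector 3 hours from Idle.
After 0 hours: (1.0000, 0.0000, 0.0000)
After 1 hour: (0.2000, 0.5500, 0.2500)
After 2 hours: (0.2600, 0.3675, 0.3725)
After 3 hours: (0.3120, 0.3459, 0.3421)
P(in Running after 3 hours) = 0.3421

0.3421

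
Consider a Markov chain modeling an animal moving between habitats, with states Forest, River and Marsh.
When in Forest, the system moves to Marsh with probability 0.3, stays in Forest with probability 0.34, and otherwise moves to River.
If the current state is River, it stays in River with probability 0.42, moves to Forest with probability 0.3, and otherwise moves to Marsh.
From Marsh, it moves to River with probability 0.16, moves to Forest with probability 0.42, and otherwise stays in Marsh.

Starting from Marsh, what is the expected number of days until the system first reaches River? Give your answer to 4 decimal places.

4.2056

Let t(s) be the expected number of days to first reach River from state s, with t(River) = 0. Conditioning on the first day:
t(Forest) = 1 + 0.34·t(Forest) + 0.3·t(Marsh)
t(Marsh) = 1 + 0.42·t(Forest) + 0.42·t(Marsh)
Solving: t(Forest) = 3.4268, t(Marsh) = 4.2056.
Expected days from Marsh to River: 4.2056.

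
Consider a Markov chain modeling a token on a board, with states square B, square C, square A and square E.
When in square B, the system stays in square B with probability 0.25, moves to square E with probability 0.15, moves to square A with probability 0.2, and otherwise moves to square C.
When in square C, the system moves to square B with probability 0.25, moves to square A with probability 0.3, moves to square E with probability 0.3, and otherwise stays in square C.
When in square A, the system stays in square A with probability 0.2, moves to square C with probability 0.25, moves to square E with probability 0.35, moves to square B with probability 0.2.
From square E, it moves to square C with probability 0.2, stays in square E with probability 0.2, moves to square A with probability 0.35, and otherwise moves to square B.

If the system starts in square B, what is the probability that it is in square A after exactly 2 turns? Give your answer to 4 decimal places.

0.2625

Propagate the distribution vector 2 turns from square B.
After 0 turns: (1.0000, 0.0000, 0.0000, 0.0000)
After 1 turn: (0.2500, 0.4000, 0.2000, 0.1500)
After 2 turns: (0.2400, 0.2400, 0.2625, 0.2575)
P(in square A after 2 turns) = 0.2625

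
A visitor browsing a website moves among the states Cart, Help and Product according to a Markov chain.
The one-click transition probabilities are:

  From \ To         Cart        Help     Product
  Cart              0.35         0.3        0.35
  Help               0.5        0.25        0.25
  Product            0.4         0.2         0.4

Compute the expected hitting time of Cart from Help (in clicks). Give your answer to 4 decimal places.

2.1250

Let t(s) be the expected number of clicks to first reach Cart from state s, with t(Cart) = 0. Conditioning on the first click:
t(Help) = 1 + 0.25·t(Help) + 0.25·t(Product)
t(Product) = 1 + 0.2·t(Help) + 0.4·t(Product)
Solving: t(Help) = 2.1250, t(Product) = 2.3750.
Expected clicks from Help to Cart: 2.1250.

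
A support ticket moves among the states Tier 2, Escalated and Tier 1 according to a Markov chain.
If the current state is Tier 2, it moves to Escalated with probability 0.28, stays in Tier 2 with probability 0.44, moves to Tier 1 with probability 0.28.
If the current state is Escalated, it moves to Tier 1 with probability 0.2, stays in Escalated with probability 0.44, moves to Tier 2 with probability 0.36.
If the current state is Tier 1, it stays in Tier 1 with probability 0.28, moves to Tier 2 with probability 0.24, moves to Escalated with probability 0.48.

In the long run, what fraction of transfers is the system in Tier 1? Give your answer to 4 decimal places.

Let the stationary distribution be π with π = πP and π_1 + π_2 + π_3 = 1.
π_1 = 0.44·π_1 + 0.36·π_2 + 0.24·π_3
π_2 = 0.28·π_1 + 0.44·π_2 + 0.48·π_3
Solving with the normalization constraint gives π = (0.3589, 0.3925, 0.2486).
So the stationary probability of Tier 1 is 0.2486.

0.2486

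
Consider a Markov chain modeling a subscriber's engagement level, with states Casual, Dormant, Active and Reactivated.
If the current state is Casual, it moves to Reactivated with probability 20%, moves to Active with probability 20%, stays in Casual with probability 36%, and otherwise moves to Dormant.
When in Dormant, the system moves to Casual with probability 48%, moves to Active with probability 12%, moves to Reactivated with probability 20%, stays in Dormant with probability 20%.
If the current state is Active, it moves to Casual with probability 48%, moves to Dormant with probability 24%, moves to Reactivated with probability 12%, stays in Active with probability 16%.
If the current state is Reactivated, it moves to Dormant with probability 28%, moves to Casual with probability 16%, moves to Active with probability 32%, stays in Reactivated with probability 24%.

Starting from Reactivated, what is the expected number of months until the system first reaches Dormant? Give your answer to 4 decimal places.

Let t(s) be the expected number of months to first reach Dormant from state s, with t(Dormant) = 0. Conditioning on the first month:
t(Casual) = 1 + 0.36·t(Casual) + 0.2·t(Active) + 0.2·t(Reactivated)
t(Active) = 1 + 0.48·t(Casual) + 0.16·t(Active) + 0.12·t(Reactivated)
t(Reactivated) = 1 + 0.16·t(Casual) + 0.32·t(Active) + 0.24·t(Reactivated)
Solving: t(Casual) = 4.0385, t(Active) = 4.0513, t(Reactivated) = 3.8718.
Expected months from Reactivated to Dormant: 3.8718.

3.8718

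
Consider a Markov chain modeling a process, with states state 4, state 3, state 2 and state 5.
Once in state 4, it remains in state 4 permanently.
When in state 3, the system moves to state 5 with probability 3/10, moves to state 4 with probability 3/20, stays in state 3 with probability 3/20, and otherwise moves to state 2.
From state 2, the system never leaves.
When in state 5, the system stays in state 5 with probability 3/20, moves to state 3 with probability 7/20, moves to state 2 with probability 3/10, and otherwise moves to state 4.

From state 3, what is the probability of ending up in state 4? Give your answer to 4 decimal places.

0.3036

Let h(s) be the probability of absorption at state 4 starting from transient state s. Then h(state 4) = 1 and h(state 2) = 0. By first-step analysis:
h(state 3) = 0.15·1 + 0.15·h(state 3) + 0.4·0 + 0.3·h(state 5)
h(state 5) = 0.2·1 + 0.35·h(state 3) + 0.3·0 + 0.15·h(state 5)
Solving: h(state 3) = 0.3036, h(state 5) = 0.3603.
Starting from state 3, the probability is 0.3036.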